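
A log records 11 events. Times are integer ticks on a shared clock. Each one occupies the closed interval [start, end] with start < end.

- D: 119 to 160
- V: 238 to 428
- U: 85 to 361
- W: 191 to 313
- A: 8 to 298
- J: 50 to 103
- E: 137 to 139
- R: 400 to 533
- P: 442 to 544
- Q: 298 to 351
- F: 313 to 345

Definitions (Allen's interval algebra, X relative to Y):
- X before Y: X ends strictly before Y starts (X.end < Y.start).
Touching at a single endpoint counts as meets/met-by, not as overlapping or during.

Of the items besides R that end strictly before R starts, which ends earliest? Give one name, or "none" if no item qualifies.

Target R = [400, 533].
A [8, 298] → before → candidate.
D [119, 160] → before → candidate.
E [137, 139] → before → candidate.
F [313, 345] → before → candidate.
J [50, 103] → before → candidate.
P [442, 544] → overlapped-by → excluded.
Q [298, 351] → before → candidate.
U [85, 361] → before → candidate.
V [238, 428] → overlaps → excluded.
W [191, 313] → before → candidate.
Among candidates, earliest end is 103 → J.

J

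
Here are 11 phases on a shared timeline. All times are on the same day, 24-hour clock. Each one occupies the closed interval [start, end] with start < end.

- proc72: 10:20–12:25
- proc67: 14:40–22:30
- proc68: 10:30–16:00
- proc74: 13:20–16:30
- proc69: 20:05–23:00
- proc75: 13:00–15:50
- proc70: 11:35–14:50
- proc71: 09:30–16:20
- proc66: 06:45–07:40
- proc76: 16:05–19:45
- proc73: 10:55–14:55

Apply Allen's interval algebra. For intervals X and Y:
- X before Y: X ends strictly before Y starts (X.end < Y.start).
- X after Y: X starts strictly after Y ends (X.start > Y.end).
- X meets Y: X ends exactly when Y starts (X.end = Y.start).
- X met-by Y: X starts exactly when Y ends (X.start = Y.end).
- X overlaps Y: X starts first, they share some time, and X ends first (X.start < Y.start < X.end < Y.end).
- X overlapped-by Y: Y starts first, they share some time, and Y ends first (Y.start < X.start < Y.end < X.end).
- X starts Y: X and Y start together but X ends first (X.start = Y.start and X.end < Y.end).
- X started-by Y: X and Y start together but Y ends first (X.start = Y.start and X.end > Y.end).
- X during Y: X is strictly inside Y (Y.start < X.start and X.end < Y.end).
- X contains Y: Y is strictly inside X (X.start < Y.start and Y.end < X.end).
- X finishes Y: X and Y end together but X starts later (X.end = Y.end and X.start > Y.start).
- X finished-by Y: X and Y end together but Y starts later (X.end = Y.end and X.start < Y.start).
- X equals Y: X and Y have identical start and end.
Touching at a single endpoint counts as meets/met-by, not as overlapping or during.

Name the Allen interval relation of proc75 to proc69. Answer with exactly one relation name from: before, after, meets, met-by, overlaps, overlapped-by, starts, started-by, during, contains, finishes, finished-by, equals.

before

proc75 = [13:00, 15:50]; proc69 = [20:05, 23:00].
Compare endpoints: proc75.start < proc69.start, proc75.start < proc69.end, proc75.end < proc69.start, proc75.end < proc69.end.
That pattern is 'before'.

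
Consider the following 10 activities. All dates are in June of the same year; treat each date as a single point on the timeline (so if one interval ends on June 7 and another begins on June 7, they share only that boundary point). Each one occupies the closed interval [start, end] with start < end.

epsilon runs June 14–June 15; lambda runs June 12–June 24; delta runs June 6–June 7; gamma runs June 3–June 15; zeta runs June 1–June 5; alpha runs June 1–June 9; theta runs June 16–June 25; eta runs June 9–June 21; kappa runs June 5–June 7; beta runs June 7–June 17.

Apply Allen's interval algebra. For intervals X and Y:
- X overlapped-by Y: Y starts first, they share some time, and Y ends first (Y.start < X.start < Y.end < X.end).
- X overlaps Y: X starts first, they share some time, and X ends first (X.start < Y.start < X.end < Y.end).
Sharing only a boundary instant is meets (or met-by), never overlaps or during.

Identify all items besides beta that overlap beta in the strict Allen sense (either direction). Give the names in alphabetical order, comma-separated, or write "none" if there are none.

Target beta = [June 7, June 17].
alpha [June 1, June 9] → overlaps → yes.
delta [June 6, June 7] → meets → no.
epsilon [June 14, June 15] → during → no.
eta [June 9, June 21] → overlapped-by → yes.
gamma [June 3, June 15] → overlaps → yes.
kappa [June 5, June 7] → meets → no.
lambda [June 12, June 24] → overlapped-by → yes.
theta [June 16, June 25] → overlapped-by → yes.
zeta [June 1, June 5] → before → no.
Result: alpha, eta, gamma, lambda, theta.

alpha, eta, gamma, lambda, theta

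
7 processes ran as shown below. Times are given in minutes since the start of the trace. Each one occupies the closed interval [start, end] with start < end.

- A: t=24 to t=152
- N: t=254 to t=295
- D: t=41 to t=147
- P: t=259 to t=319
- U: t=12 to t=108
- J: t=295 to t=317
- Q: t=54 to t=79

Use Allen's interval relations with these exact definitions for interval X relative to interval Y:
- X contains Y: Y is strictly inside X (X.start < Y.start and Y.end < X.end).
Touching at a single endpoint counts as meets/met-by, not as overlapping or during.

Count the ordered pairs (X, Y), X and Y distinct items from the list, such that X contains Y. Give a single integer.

Checking all 42 ordered pairs for relation 'contains'; matching pairs in alphabetical order:
(A, D): A contains D ✓
(A, Q): A contains Q ✓
(D, Q): D contains Q ✓
(P, J): P contains J ✓
(U, Q): U contains Q ✓
Count: 5.

5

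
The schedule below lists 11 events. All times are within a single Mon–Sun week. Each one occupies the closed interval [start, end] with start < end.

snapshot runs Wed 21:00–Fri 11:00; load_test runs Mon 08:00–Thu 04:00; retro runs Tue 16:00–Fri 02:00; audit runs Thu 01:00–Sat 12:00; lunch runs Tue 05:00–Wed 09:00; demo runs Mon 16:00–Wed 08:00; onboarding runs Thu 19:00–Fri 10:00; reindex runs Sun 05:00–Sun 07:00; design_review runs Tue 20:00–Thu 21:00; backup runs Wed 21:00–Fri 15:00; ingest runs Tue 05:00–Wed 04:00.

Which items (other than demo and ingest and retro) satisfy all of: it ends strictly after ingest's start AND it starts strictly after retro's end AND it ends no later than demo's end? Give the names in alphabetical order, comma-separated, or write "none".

none

Conditions: its end is strictly after ingest's start (X.end > Tue 05:00) AND its start is strictly after retro's end (X.start > Fri 02:00) AND its end is no later than demo's end (X.end <= Wed 08:00).
audit: end Sat 12:00 > Tue 05:00? ✓; start Thu 01:00 > Fri 02:00? ✗; end Sat 12:00 <= Wed 08:00? ✗ → no.
backup: end Fri 15:00 > Tue 05:00? ✓; start Wed 21:00 > Fri 02:00? ✗; end Fri 15:00 <= Wed 08:00? ✗ → no.
design_review: end Thu 21:00 > Tue 05:00? ✓; start Tue 20:00 > Fri 02:00? ✗; end Thu 21:00 <= Wed 08:00? ✗ → no.
load_test: end Thu 04:00 > Tue 05:00? ✓; start Mon 08:00 > Fri 02:00? ✗; end Thu 04:00 <= Wed 08:00? ✗ → no.
lunch: end Wed 09:00 > Tue 05:00? ✓; start Tue 05:00 > Fri 02:00? ✗; end Wed 09:00 <= Wed 08:00? ✗ → no.
onboarding: end Fri 10:00 > Tue 05:00? ✓; start Thu 19:00 > Fri 02:00? ✗; end Fri 10:00 <= Wed 08:00? ✗ → no.
reindex: end Sun 07:00 > Tue 05:00? ✓; start Sun 05:00 > Fri 02:00? ✓; end Sun 07:00 <= Wed 08:00? ✗ → no.
snapshot: end Fri 11:00 > Tue 05:00? ✓; start Wed 21:00 > Fri 02:00? ✗; end Fri 11:00 <= Wed 08:00? ✗ → no.
Result: none.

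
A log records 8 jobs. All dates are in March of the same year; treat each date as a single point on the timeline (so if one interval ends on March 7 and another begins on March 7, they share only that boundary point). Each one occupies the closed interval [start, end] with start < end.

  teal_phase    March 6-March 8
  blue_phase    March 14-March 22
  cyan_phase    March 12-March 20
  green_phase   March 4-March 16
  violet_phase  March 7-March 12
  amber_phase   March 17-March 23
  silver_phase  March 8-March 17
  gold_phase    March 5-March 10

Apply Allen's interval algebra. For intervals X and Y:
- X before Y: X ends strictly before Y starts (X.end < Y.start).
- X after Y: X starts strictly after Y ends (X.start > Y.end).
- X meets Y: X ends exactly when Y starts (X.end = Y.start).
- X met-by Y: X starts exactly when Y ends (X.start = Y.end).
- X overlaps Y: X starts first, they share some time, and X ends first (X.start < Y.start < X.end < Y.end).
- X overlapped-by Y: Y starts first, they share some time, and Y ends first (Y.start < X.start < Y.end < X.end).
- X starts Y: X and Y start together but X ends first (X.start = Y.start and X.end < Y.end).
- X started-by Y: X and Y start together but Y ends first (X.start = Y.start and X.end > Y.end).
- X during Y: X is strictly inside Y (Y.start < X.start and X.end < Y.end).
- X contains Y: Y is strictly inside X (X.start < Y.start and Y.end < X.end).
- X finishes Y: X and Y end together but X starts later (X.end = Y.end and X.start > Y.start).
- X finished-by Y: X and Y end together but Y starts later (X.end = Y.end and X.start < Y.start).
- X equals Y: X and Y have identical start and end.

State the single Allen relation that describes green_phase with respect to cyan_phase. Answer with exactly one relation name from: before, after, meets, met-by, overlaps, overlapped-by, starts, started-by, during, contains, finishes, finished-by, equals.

overlaps

green_phase = [March 4, March 16]; cyan_phase = [March 12, March 20].
Compare endpoints: green_phase.start < cyan_phase.start, green_phase.start < cyan_phase.end, green_phase.end > cyan_phase.start, green_phase.end < cyan_phase.end.
That pattern is 'overlaps'.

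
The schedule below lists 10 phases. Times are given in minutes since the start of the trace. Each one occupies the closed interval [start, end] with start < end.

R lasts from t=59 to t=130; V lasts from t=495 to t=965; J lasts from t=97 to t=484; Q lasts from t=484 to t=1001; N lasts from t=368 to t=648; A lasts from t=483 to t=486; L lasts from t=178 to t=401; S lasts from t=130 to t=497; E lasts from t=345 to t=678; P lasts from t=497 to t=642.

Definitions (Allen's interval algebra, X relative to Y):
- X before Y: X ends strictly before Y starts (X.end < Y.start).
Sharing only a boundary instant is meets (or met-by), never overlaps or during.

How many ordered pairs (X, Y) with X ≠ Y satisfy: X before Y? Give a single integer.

15

Checking all 90 ordered pairs for relation 'before'; matching pairs in alphabetical order:
(A, P): A before P ✓
(A, V): A before V ✓
(J, P): J before P ✓
(J, V): J before V ✓
(L, A): L before A ✓
(L, P): L before P ✓
(L, Q): L before Q ✓
(L, V): L before V ✓
(R, A): R before A ✓
(R, E): R before E ✓
(R, L): R before L ✓
(R, N): R before N ✓
(R, P): R before P ✓
(R, Q): R before Q ✓
(R, V): R before V ✓
Count: 15.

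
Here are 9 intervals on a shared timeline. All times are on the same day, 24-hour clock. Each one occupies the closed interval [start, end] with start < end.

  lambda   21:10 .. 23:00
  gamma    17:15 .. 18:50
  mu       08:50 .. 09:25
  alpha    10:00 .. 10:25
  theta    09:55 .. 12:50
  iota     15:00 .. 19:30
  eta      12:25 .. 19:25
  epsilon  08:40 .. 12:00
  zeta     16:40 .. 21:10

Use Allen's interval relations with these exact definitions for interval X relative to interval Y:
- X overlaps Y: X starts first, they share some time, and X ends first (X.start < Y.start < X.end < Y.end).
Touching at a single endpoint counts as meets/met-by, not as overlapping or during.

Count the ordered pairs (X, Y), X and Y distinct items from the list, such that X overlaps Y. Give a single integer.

Checking all 72 ordered pairs for relation 'overlaps'; matching pairs in alphabetical order:
(epsilon, theta): epsilon overlaps theta ✓
(eta, iota): eta overlaps iota ✓
(eta, zeta): eta overlaps zeta ✓
(iota, zeta): iota overlaps zeta ✓
(theta, eta): theta overlaps eta ✓
Count: 5.

5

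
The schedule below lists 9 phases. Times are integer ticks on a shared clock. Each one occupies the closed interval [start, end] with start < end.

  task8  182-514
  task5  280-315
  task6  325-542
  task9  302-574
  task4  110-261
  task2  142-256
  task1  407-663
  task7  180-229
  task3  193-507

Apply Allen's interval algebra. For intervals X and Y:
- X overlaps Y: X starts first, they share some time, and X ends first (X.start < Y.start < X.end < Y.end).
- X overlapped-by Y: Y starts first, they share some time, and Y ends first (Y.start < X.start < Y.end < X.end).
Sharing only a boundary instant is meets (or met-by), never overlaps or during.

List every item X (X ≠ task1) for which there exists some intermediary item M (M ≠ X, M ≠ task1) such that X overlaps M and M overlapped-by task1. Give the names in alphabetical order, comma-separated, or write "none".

none

Target task1 = [407, 663].
Intermediaries M with M overlapped-by task1: none.
Union: none.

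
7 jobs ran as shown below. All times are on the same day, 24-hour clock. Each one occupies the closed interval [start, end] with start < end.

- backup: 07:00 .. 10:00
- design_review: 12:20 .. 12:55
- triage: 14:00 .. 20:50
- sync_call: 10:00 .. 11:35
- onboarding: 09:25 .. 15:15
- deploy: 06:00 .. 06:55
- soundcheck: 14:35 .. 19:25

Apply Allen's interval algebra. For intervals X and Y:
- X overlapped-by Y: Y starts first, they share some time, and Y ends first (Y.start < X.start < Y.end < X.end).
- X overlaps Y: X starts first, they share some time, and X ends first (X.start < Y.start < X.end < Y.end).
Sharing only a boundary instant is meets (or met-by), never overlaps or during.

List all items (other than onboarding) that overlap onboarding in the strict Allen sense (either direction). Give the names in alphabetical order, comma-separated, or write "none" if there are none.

backup, soundcheck, triage

Target onboarding = [09:25, 15:15].
backup [07:00, 10:00] → overlaps → yes.
deploy [06:00, 06:55] → before → no.
design_review [12:20, 12:55] → during → no.
soundcheck [14:35, 19:25] → overlapped-by → yes.
sync_call [10:00, 11:35] → during → no.
triage [14:00, 20:50] → overlapped-by → yes.
Result: backup, soundcheck, triage.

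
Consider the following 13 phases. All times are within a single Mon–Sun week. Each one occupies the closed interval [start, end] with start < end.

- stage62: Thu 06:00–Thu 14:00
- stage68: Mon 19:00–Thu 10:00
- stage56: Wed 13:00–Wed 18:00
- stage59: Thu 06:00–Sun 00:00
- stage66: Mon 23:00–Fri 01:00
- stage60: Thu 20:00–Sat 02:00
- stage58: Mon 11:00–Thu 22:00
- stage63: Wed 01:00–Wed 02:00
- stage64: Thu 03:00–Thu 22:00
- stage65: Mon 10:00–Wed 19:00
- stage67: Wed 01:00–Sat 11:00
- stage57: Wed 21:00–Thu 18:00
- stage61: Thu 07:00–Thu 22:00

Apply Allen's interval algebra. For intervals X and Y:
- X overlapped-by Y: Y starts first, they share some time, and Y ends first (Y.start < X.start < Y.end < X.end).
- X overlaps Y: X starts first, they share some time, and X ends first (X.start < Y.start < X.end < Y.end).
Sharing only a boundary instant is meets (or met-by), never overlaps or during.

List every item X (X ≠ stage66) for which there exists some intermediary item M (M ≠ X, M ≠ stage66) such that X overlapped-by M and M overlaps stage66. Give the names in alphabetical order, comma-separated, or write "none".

stage57, stage58, stage59, stage60, stage61, stage62, stage64, stage67, stage68

Target stage66 = [Mon 23:00, Fri 01:00].
Intermediaries M with M overlaps stage66: stage58, stage65, stage68.
Via stage58 — items with X overlapped-by stage58: stage59, stage60, stage67.
Via stage65 — items with X overlapped-by stage65: stage58, stage67, stage68.
Via stage68 — items with X overlapped-by stage68: stage57, stage59, stage61, stage62, stage64, stage67.
Union: stage57, stage58, stage59, stage60, stage61, stage62, stage64, stage67, stage68.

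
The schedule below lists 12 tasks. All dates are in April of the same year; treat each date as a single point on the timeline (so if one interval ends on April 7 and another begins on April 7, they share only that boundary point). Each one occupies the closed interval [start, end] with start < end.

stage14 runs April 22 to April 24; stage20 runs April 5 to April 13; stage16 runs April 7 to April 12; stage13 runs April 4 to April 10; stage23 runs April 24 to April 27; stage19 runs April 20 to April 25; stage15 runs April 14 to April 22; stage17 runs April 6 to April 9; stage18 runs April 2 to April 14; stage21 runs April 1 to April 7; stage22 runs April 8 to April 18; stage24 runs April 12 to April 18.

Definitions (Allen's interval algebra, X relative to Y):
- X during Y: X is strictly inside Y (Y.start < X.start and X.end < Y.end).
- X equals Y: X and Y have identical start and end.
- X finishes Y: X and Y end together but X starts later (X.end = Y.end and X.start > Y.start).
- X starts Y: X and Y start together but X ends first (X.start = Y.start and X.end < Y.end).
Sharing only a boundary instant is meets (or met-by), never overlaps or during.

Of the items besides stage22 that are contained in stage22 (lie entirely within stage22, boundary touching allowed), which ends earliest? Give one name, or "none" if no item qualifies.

Target stage22 = [April 8, April 18].
stage13 [April 4, April 10] → overlaps → excluded.
stage14 [April 22, April 24] → after → excluded.
stage15 [April 14, April 22] → overlapped-by → excluded.
stage16 [April 7, April 12] → overlaps → excluded.
stage17 [April 6, April 9] → overlaps → excluded.
stage18 [April 2, April 14] → overlaps → excluded.
stage19 [April 20, April 25] → after → excluded.
stage20 [April 5, April 13] → overlaps → excluded.
stage21 [April 1, April 7] → before → excluded.
stage23 [April 24, April 27] → after → excluded.
stage24 [April 12, April 18] → finishes → candidate.
Among candidates, earliest end is April 18 → stage24.

stage24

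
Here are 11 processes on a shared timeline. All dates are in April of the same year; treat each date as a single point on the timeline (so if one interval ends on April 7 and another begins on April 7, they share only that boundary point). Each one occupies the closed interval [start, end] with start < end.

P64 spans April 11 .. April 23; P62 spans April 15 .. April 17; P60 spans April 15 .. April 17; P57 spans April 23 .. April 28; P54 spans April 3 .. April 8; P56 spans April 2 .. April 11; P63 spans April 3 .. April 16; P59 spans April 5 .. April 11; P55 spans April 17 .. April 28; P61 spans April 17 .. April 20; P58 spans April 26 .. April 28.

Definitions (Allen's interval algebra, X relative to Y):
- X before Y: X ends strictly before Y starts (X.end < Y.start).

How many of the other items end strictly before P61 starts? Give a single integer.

4

Target P61 = [April 17, April 20].
P54 [April 3, April 8] → before → counts.
P55 [April 17, April 28] → started-by → no.
P56 [April 2, April 11] → before → counts.
P57 [April 23, April 28] → after → no.
P58 [April 26, April 28] → after → no.
P59 [April 5, April 11] → before → counts.
P60 [April 15, April 17] → meets → no.
P62 [April 15, April 17] → meets → no.
P63 [April 3, April 16] → before → counts.
P64 [April 11, April 23] → contains → no.
Total: 4.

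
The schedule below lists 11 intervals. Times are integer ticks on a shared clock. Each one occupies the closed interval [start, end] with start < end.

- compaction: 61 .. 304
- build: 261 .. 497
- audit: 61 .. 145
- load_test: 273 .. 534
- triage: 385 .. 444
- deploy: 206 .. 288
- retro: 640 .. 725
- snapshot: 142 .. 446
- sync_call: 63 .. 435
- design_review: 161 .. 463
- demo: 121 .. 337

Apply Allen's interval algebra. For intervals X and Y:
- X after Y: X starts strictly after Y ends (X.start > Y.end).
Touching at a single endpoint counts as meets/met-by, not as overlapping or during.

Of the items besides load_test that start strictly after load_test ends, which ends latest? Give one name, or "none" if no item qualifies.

retro

Target load_test = [273, 534].
audit [61, 145] → before → excluded.
build [261, 497] → overlaps → excluded.
compaction [61, 304] → overlaps → excluded.
demo [121, 337] → overlaps → excluded.
deploy [206, 288] → overlaps → excluded.
design_review [161, 463] → overlaps → excluded.
retro [640, 725] → after → candidate.
snapshot [142, 446] → overlaps → excluded.
sync_call [63, 435] → overlaps → excluded.
triage [385, 444] → during → excluded.
Among candidates, latest end is 725 → retro.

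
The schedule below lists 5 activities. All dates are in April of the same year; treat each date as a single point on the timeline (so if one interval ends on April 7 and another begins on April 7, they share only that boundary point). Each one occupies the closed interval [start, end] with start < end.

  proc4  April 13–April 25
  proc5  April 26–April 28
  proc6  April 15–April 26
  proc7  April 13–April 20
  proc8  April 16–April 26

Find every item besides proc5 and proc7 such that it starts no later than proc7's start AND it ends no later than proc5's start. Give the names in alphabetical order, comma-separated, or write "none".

proc4

Conditions: its start is no later than proc7's start (X.start <= April 13) AND its end is no later than proc5's start (X.end <= April 26).
proc4: start April 13 <= April 13? ✓; end April 25 <= April 26? ✓ → yes.
proc6: start April 15 <= April 13? ✗; end April 26 <= April 26? ✓ → no.
proc8: start April 16 <= April 13? ✗; end April 26 <= April 26? ✓ → no.
Result: proc4.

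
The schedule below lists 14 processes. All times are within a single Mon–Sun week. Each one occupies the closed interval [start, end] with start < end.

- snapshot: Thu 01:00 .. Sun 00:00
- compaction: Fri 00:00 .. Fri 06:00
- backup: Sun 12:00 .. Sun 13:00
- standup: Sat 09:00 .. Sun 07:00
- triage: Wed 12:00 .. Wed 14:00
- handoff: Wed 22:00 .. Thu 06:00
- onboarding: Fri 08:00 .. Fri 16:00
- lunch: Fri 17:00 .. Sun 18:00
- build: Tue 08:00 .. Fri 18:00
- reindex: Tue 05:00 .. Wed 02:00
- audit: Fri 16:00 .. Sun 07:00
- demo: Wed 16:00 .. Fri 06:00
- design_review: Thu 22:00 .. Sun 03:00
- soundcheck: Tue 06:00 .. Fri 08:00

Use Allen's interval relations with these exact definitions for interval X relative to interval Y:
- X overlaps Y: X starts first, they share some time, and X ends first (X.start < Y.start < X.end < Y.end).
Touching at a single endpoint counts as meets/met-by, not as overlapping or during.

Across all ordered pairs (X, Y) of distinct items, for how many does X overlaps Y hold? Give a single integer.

20

Checking all 182 ordered pairs for relation 'overlaps'; matching pairs in alphabetical order:
(audit, lunch): audit overlaps lunch ✓
(build, audit): build overlaps audit ✓
(build, design_review): build overlaps design_review ✓
(build, lunch): build overlaps lunch ✓
(build, snapshot): build overlaps snapshot ✓
(demo, design_review): demo overlaps design_review ✓
(demo, snapshot): demo overlaps snapshot ✓
(design_review, audit): design_review overlaps audit ✓
(design_review, lunch): design_review overlaps lunch ✓
(design_review, standup): design_review overlaps standup ✓
(handoff, snapshot): handoff overlaps snapshot ✓
(reindex, build): reindex overlaps build ✓
(reindex, soundcheck): reindex overlaps soundcheck ✓
(snapshot, audit): snapshot overlaps audit ✓
(snapshot, design_review): snapshot overlaps design_review ✓
(snapshot, lunch): snapshot overlaps lunch ✓
(snapshot, standup): snapshot overlaps standup ✓
(soundcheck, build): soundcheck overlaps build ✓
(soundcheck, design_review): soundcheck overlaps design_review ✓
(soundcheck, snapshot): soundcheck overlaps snapshot ✓
Count: 20.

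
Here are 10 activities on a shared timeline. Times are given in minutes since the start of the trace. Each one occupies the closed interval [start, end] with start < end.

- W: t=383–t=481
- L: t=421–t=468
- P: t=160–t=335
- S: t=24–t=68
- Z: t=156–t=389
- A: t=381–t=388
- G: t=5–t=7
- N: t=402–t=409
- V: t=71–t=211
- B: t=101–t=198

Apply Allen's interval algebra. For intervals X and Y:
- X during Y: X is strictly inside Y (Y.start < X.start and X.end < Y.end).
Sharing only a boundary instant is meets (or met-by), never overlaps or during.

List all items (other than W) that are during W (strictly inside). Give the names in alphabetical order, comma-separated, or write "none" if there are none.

Target W = [t=383, t=481].
A [t=381, t=388] → overlaps → no.
B [t=101, t=198] → before → no.
G [t=5, t=7] → before → no.
L [t=421, t=468] → during → yes.
N [t=402, t=409] → during → yes.
P [t=160, t=335] → before → no.
S [t=24, t=68] → before → no.
V [t=71, t=211] → before → no.
Z [t=156, t=389] → overlaps → no.
Result: L, N.

L, N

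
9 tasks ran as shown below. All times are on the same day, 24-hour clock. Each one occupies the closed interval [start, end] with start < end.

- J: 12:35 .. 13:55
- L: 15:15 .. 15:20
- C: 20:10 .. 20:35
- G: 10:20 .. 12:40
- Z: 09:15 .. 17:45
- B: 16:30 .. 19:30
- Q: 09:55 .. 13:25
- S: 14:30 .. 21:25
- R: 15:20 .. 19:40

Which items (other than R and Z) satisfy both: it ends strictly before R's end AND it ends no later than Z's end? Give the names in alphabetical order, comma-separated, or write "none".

G, J, L, Q

Conditions: its end is strictly before R's end (X.end < 19:40) AND its end is no later than Z's end (X.end <= 17:45).
B: end 19:30 < 19:40? ✓; end 19:30 <= 17:45? ✗ → no.
C: end 20:35 < 19:40? ✗; end 20:35 <= 17:45? ✗ → no.
G: end 12:40 < 19:40? ✓; end 12:40 <= 17:45? ✓ → yes.
J: end 13:55 < 19:40? ✓; end 13:55 <= 17:45? ✓ → yes.
L: end 15:20 < 19:40? ✓; end 15:20 <= 17:45? ✓ → yes.
Q: end 13:25 < 19:40? ✓; end 13:25 <= 17:45? ✓ → yes.
S: end 21:25 < 19:40? ✗; end 21:25 <= 17:45? ✗ → no.
Result: G, J, L, Q.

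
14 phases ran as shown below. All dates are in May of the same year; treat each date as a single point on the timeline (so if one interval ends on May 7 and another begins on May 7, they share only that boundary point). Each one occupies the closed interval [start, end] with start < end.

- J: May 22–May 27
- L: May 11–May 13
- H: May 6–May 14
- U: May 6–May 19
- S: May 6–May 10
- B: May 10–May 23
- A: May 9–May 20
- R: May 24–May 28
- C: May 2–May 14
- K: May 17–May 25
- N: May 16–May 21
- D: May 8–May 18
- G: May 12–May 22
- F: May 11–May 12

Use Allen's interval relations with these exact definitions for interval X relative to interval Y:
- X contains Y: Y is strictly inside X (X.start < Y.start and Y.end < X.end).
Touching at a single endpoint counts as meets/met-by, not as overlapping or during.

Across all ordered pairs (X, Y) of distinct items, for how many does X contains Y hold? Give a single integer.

17

Checking all 182 ordered pairs for relation 'contains'; matching pairs in alphabetical order:
(A, F): A contains F ✓
(A, L): A contains L ✓
(B, F): B contains F ✓
(B, G): B contains G ✓
(B, L): B contains L ✓
(B, N): B contains N ✓
(C, F): C contains F ✓
(C, L): C contains L ✓
(C, S): C contains S ✓
(D, F): D contains F ✓
(D, L): D contains L ✓
(G, N): G contains N ✓
(H, F): H contains F ✓
(H, L): H contains L ✓
(U, D): U contains D ✓
(U, F): U contains F ✓
(U, L): U contains L ✓
Count: 17.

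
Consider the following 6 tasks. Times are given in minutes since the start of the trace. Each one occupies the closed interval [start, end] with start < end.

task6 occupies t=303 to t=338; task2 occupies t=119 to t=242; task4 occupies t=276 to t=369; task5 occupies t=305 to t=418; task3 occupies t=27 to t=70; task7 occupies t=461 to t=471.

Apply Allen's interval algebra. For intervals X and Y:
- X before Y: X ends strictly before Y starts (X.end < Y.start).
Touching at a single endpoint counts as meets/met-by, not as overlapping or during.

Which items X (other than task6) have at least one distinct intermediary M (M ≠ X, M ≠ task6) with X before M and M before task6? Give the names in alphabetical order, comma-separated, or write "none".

Target task6 = [t=303, t=338].
Intermediaries M with M before task6: task2, task3.
Via task2 — items with X before task2: task3.
Via task3 — items with X before task3: none.
Union: task3.

task3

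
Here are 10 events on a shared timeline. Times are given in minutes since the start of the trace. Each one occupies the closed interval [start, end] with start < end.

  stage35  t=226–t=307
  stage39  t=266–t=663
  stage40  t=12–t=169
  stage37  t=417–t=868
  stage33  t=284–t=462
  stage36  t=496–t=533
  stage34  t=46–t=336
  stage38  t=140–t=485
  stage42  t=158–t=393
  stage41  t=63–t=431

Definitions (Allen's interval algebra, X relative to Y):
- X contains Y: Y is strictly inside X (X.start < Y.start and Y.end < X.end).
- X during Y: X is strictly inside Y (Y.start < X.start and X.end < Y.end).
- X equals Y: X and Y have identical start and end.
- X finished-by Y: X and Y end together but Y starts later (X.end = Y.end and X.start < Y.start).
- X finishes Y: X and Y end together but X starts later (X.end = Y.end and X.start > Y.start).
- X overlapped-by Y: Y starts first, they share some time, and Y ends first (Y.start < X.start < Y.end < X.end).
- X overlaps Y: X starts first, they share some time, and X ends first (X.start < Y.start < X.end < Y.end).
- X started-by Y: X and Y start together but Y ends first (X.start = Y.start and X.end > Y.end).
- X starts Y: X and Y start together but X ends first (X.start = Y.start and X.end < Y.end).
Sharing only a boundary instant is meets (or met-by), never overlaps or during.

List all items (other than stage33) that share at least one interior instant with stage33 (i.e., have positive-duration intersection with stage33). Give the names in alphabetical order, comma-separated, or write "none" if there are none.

stage34, stage35, stage37, stage38, stage39, stage41, stage42

Target stage33 = [t=284, t=462].
stage34 [t=46, t=336] → overlaps → yes.
stage35 [t=226, t=307] → overlaps → yes.
stage36 [t=496, t=533] → after → no.
stage37 [t=417, t=868] → overlapped-by → yes.
stage38 [t=140, t=485] → contains → yes.
stage39 [t=266, t=663] → contains → yes.
stage40 [t=12, t=169] → before → no.
stage41 [t=63, t=431] → overlaps → yes.
stage42 [t=158, t=393] → overlaps → yes.
Result: stage34, stage35, stage37, stage38, stage39, stage41, stage42.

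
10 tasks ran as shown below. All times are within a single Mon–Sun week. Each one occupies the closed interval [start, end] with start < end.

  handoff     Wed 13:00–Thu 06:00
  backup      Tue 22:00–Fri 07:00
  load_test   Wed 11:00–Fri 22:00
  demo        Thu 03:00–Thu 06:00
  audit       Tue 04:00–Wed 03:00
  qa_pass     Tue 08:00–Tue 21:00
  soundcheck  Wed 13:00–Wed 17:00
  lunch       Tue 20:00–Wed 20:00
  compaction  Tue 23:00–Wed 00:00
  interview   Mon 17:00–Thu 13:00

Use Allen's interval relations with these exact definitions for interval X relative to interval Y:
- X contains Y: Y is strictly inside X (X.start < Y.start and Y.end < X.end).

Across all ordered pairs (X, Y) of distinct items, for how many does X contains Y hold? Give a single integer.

Checking all 90 ordered pairs for relation 'contains'; matching pairs in alphabetical order:
(audit, compaction): audit contains compaction ✓
(audit, qa_pass): audit contains qa_pass ✓
(backup, compaction): backup contains compaction ✓
(backup, demo): backup contains demo ✓
(backup, handoff): backup contains handoff ✓
(backup, soundcheck): backup contains soundcheck ✓
(interview, audit): interview contains audit ✓
(interview, compaction): interview contains compaction ✓
(interview, demo): interview contains demo ✓
(interview, handoff): interview contains handoff ✓
(interview, lunch): interview contains lunch ✓
(interview, qa_pass): interview contains qa_pass ✓
(interview, soundcheck): interview contains soundcheck ✓
(load_test, demo): load_test contains demo ✓
(load_test, handoff): load_test contains handoff ✓
(load_test, soundcheck): load_test contains soundcheck ✓
(lunch, compaction): lunch contains compaction ✓
(lunch, soundcheck): lunch contains soundcheck ✓
Count: 18.

18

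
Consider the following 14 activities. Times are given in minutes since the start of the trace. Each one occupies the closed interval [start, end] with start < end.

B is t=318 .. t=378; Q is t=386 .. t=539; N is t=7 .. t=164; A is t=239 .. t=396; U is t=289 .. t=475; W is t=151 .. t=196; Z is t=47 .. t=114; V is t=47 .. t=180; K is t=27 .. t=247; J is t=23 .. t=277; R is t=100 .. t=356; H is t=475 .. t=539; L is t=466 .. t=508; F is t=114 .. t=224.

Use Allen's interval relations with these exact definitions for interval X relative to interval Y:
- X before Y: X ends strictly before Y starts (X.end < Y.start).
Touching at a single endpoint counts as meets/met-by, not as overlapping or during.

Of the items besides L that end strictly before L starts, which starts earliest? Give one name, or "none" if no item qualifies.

Target L = [t=466, t=508].
A [t=239, t=396] → before → candidate.
B [t=318, t=378] → before → candidate.
F [t=114, t=224] → before → candidate.
H [t=475, t=539] → overlapped-by → excluded.
J [t=23, t=277] → before → candidate.
K [t=27, t=247] → before → candidate.
N [t=7, t=164] → before → candidate.
Q [t=386, t=539] → contains → excluded.
R [t=100, t=356] → before → candidate.
U [t=289, t=475] → overlaps → excluded.
V [t=47, t=180] → before → candidate.
W [t=151, t=196] → before → candidate.
Z [t=47, t=114] → before → candidate.
Among candidates, earliest start is t=7 → N.

N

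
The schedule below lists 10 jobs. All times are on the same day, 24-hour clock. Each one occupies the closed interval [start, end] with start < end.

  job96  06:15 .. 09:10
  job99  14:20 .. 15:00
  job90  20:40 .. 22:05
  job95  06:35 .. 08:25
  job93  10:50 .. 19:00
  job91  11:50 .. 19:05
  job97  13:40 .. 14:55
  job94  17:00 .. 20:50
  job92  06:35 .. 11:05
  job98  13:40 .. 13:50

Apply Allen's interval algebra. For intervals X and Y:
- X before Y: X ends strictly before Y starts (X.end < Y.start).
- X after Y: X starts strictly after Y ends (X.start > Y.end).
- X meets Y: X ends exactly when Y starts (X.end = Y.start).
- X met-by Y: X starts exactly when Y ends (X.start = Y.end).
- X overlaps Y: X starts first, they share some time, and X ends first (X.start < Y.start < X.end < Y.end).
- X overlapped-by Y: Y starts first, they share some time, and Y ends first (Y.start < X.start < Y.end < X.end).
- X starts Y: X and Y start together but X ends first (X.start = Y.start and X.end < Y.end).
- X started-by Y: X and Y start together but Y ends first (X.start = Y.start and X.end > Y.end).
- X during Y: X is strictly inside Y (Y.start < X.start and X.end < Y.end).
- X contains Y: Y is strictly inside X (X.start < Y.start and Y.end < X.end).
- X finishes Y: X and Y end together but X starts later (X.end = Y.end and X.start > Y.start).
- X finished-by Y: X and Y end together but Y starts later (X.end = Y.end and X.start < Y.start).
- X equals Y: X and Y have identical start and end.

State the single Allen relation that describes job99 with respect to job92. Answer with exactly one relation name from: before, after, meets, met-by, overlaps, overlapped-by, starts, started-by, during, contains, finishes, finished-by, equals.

job99 = [14:20, 15:00]; job92 = [06:35, 11:05].
Compare endpoints: job99.start > job92.start, job99.start > job92.end, job99.end > job92.start, job99.end > job92.end.
That pattern is 'after'.

after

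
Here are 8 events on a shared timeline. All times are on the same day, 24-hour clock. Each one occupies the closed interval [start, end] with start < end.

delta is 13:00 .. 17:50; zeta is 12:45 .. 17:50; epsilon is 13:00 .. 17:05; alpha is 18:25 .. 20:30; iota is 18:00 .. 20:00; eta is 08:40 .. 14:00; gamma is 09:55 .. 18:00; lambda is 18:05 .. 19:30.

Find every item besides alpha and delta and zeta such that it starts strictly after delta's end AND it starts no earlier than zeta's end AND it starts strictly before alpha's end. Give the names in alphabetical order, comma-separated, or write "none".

Conditions: its start is strictly after delta's end (X.start > 17:50) AND its start is no earlier than zeta's end (X.start >= 17:50) AND its start is strictly before alpha's end (X.start < 20:30).
epsilon: start 13:00 > 17:50? ✗; start 13:00 >= 17:50? ✗; start 13:00 < 20:30? ✓ → no.
eta: start 08:40 > 17:50? ✗; start 08:40 >= 17:50? ✗; start 08:40 < 20:30? ✓ → no.
gamma: start 09:55 > 17:50? ✗; start 09:55 >= 17:50? ✗; start 09:55 < 20:30? ✓ → no.
iota: start 18:00 > 17:50? ✓; start 18:00 >= 17:50? ✓; start 18:00 < 20:30? ✓ → yes.
lambda: start 18:05 > 17:50? ✓; start 18:05 >= 17:50? ✓; start 18:05 < 20:30? ✓ → yes.
Result: iota, lambda.

iota, lambda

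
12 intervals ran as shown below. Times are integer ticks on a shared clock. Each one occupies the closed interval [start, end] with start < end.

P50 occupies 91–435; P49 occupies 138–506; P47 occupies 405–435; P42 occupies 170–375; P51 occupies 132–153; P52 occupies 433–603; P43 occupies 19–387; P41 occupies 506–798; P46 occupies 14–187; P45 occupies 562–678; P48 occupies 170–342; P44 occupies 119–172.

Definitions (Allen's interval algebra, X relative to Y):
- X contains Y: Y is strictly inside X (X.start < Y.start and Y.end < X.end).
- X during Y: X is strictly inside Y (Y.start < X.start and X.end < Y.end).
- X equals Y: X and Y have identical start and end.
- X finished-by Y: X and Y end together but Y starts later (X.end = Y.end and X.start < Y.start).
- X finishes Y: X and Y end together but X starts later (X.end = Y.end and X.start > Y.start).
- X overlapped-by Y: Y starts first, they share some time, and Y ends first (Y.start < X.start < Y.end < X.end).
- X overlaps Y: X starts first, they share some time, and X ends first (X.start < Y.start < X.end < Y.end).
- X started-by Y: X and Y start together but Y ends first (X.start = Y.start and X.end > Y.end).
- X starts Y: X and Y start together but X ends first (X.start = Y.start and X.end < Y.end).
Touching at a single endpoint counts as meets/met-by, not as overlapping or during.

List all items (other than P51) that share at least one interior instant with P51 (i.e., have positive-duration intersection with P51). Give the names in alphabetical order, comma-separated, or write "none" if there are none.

P43, P44, P46, P49, P50

Target P51 = [132, 153].
P41 [506, 798] → after → no.
P42 [170, 375] → after → no.
P43 [19, 387] → contains → yes.
P44 [119, 172] → contains → yes.
P45 [562, 678] → after → no.
P46 [14, 187] → contains → yes.
P47 [405, 435] → after → no.
P48 [170, 342] → after → no.
P49 [138, 506] → overlapped-by → yes.
P50 [91, 435] → contains → yes.
P52 [433, 603] → after → no.
Result: P43, P44, P46, P49, P50.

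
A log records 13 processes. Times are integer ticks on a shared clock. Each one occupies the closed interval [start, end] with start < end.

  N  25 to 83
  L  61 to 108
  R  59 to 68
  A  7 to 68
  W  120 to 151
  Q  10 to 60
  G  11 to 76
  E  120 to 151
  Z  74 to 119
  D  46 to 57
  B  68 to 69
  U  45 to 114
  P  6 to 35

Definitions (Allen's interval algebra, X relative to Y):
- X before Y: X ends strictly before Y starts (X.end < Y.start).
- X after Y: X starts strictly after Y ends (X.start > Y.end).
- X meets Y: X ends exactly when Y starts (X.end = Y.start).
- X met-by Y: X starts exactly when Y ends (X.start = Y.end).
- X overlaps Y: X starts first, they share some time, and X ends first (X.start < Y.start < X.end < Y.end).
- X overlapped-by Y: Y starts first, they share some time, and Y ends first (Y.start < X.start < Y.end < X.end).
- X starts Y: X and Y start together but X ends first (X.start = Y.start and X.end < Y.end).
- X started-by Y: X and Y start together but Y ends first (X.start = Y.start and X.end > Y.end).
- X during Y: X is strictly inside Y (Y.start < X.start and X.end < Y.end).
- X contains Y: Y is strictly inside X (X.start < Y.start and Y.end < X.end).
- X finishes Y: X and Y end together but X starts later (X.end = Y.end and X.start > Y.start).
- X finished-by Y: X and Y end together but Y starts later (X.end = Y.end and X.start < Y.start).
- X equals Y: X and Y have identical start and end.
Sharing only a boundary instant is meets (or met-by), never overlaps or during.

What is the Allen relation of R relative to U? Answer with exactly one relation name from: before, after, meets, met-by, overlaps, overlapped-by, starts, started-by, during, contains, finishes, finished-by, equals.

during

R = [59, 68]; U = [45, 114].
Compare endpoints: R.start > U.start, R.start < U.end, R.end > U.start, R.end < U.end.
That pattern is 'during'.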